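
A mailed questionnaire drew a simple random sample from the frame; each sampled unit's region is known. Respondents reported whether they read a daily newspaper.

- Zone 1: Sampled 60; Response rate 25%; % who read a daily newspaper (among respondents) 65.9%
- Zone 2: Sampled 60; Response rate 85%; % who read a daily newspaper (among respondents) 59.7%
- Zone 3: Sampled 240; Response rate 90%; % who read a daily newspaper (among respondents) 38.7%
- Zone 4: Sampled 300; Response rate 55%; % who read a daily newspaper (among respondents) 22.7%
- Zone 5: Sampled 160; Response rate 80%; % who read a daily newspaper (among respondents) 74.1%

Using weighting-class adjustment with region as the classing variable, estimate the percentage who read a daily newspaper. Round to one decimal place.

43.3%

Inverse-response-rate weighting restores each class to its sampled count, so class totals weight by n_sampled:
  Zone 1: 60 × 65.9 = 3954
  Zone 2: 60 × 59.7 = 3582
  Zone 3: 240 × 38.7 = 9288
  Zone 4: 300 × 22.7 = 6810
  Zone 5: 160 × 74.1 = 11,856
Adjusted estimate = 35,490 / 820 = 43.2805 → 43.3%.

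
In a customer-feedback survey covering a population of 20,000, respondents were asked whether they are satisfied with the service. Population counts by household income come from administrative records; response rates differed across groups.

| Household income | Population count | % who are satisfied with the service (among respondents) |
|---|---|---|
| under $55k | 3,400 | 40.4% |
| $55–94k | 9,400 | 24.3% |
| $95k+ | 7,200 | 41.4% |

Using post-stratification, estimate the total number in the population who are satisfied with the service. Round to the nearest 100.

Estimated count per cell = population count × respondent percentage:
  under $55k: 3,400 × 40.4% = 1373.6
  $55–94k: 9,400 × 24.3% = 2284.2
  $95k+: 7,200 × 41.4% = 2980.8
Estimated total = 6638.6 → 6,600.

6,600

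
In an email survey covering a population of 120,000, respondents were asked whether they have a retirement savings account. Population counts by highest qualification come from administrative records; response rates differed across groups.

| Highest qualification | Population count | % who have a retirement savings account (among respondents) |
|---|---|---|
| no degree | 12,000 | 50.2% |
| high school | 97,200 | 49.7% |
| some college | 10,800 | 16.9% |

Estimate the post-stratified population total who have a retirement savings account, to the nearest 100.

56,200

Each cell contributes its population count × the respondent rate:
  no degree: 12,000 × 50.2% = 6024
  high school: 97,200 × 49.7% = 48308.4
  some college: 10,800 × 16.9% = 1825.2
Estimated total = 56157.6 → 56,200.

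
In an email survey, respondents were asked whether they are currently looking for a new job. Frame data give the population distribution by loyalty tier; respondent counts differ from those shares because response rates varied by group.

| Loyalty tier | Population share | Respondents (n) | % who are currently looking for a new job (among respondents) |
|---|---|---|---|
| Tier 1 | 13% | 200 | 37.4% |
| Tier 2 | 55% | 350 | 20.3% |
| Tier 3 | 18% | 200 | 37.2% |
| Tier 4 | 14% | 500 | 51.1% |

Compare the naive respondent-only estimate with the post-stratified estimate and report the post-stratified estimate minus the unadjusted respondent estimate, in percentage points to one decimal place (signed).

Without adjustment, the pooled respondent share is:
  (200/1250)×37.4 + (350/1250)×20.3 + (200/1250)×37.2 + (500/1250)×51.1 = 38.06%
Reweighting by population loyalty tier shares:
  0.13×37.4 + 0.55×20.3 + 0.18×37.2 + 0.14×51.1 = 29.877%
Difference = 29.877 − 38.06 = -8.183 pp.

-8.2 percentage points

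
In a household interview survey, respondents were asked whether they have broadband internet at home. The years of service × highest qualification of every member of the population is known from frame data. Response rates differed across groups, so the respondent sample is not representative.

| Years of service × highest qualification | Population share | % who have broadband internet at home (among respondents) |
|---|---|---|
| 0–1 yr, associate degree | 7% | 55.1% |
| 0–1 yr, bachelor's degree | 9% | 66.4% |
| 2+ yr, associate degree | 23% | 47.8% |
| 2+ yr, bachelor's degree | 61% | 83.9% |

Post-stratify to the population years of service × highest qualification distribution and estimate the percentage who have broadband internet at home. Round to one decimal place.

Reweight to the known years of service × highest qualification distribution:
  0–1 yr, associate degree: 0.07 × 55.1 = 3.857
  0–1 yr, bachelor's degree: 0.09 × 66.4 = 5.976
  2+ yr, associate degree: 0.23 × 47.8 = 10.994
  2+ yr, bachelor's degree: 0.61 × 83.9 = 51.179
Post-stratified estimate = 72.006 → 72.0%.

72.0%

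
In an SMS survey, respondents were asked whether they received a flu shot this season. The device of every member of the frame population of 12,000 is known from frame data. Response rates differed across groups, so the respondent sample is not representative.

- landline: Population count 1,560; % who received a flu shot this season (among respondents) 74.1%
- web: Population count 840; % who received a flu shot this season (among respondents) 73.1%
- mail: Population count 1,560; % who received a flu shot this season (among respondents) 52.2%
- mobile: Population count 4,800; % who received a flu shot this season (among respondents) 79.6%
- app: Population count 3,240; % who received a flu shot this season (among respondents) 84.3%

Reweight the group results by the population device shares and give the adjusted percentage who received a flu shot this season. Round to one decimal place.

76.1%

Each cell contributes population-share × respondent value:
  landline: (1,560/12,000) × 74.1 = 9.633
  web: (840/12,000) × 73.1 = 5.117
  mail: (1,560/12,000) × 52.2 = 6.786
  mobile: (4,800/12,000) × 79.6 = 31.84
  app: (3,240/12,000) × 84.3 = 22.761
Post-stratified estimate = 76.137 → 76.1%.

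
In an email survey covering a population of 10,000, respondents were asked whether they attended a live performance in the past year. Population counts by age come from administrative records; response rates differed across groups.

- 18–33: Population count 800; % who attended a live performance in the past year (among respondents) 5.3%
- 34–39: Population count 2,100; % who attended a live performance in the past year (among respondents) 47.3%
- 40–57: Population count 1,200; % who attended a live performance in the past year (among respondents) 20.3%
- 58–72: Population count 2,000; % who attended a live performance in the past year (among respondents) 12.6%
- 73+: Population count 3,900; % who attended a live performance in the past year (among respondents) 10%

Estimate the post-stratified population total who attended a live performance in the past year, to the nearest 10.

Apply each group's respondent rate to its population count:
  18–33: 800 × 5.3% = 42.4
  34–39: 2,100 × 47.3% = 993.3
  40–57: 1,200 × 20.3% = 243.6
  58–72: 2,000 × 12.6% = 252
  73+: 3,900 × 10% = 390
Estimated total = 1921.3 → 1,920.

1,920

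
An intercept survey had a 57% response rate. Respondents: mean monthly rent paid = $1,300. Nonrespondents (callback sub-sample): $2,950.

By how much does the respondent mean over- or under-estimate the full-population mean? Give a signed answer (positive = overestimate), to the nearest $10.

-$710

Nonresponse fraction = 1 − 0.57 = 0.43.
Bias = (nonresponse fraction) × (respondent mean − nonrespondent mean)
     = 0.43 × (1300 − 2950) = 0.43 × -1650 = -709.5.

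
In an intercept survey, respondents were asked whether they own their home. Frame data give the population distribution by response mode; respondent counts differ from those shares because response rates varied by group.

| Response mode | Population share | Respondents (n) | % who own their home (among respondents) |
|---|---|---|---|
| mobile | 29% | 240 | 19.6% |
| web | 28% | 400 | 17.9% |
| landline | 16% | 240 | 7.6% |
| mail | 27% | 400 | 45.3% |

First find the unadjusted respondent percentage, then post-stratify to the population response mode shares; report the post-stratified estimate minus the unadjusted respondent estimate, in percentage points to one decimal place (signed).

Naive respondent-only estimate (weights = respondent counts):
  (240/1280)×19.6 + (400/1280)×17.9 + (240/1280)×7.6 + (400/1280)×45.3 = 24.85%
Post-stratified estimate weights by population shares:
  0.29×19.6 + 0.28×17.9 + 0.16×7.6 + 0.27×45.3 = 24.143%
Difference = 24.143 − 24.85 = -0.707 pp.

-0.7 percentage points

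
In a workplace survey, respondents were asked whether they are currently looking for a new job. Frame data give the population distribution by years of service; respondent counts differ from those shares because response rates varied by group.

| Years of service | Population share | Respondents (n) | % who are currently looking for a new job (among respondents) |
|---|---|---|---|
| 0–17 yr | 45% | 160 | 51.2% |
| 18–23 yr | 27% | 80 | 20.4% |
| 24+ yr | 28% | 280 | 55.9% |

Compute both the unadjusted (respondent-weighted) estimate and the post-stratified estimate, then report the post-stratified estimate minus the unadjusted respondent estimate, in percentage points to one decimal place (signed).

-4.8 percentage points

Naive respondent-only estimate (weights = respondent counts):
  (160/520)×51.2 + (80/520)×20.4 + (280/520)×55.9 = 48.9923%
Post-stratified estimate weights by population shares:
  0.45×51.2 + 0.27×20.4 + 0.28×55.9 = 44.2%
Difference = 44.2 − 48.9923 = -4.7923 pp.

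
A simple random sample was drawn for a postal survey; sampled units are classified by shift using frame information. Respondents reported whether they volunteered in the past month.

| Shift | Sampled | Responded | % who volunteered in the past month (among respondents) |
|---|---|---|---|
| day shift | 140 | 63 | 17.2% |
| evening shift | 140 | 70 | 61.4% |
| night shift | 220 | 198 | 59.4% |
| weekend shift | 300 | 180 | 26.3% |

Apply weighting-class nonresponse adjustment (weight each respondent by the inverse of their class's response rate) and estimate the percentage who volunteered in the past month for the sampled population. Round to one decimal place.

Response rates by class: day shift 63/140 = 45%, evening shift 70/140 = 50%, night shift 198/220 = 90%, weekend shift 180/300 = 60%.
Inverse-response-rate weighting restores each class to its sampled count, so class totals weight by n_sampled:
  day shift: 140 × 17.2 = 2408
  evening shift: 140 × 61.4 = 8596
  night shift: 220 × 59.4 = 13,068
  weekend shift: 300 × 26.3 = 7890
Adjusted estimate = 31,962 / 800 = 39.9525 → 40.0%.

40.0%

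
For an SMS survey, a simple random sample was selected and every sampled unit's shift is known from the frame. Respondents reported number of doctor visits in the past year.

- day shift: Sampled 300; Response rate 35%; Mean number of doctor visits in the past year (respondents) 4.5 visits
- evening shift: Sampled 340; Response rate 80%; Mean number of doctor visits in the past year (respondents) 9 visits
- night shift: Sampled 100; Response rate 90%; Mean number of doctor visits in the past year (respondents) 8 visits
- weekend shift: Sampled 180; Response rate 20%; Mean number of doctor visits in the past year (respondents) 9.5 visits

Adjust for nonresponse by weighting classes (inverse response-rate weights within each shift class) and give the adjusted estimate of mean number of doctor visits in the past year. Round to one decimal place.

Inverse-response-rate weighting restores each class to its sampled count, so class totals weight by n_sampled:
  day shift: 300 × 4.5 = 1350
  evening shift: 340 × 9 = 3060
  night shift: 100 × 8 = 800
  weekend shift: 180 × 9.5 = 1710
Adjusted estimate = 6920 / 920 = 7.52174 → 7.5.

7.5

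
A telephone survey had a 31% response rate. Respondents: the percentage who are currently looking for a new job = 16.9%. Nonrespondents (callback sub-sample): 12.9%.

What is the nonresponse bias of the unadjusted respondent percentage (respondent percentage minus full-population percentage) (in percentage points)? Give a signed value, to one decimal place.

Nonresponse fraction = 1 − 0.31 = 0.69.
Bias = (nonresponse fraction) × (respondent percentage − nonrespondent percentage)
     = 0.69 × (16.9 − 12.9) = 0.69 × 4 = 2.76.

+2.8 percentage points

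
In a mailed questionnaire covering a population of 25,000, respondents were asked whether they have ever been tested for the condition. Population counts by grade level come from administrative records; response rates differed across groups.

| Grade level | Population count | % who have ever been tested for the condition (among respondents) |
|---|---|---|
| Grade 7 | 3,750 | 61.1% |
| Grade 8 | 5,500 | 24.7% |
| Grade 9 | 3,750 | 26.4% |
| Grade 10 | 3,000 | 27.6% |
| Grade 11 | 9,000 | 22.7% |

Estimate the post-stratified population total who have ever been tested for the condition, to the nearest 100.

7,500

Each cell contributes its population count × the respondent rate:
  Grade 7: 3,750 × 61.1% = 2291.25
  Grade 8: 5,500 × 24.7% = 1358.5
  Grade 9: 3,750 × 26.4% = 990
  Grade 10: 3,000 × 27.6% = 828
  Grade 11: 9,000 × 22.7% = 2043
Estimated total = 7510.75 → 7,500.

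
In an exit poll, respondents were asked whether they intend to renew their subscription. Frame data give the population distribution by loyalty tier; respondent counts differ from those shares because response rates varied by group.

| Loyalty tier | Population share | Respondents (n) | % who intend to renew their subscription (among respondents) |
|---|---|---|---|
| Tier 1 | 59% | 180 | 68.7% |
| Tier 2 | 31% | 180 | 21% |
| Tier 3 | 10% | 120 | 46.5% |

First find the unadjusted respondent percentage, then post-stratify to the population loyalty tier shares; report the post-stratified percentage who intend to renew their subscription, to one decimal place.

51.7%

Without adjustment, the pooled respondent share is:
  (180/480)×68.7 + (180/480)×21 + (120/480)×46.5 = 45.2625%
Post-stratified estimate weights by population shares:
  0.59×68.7 + 0.31×21 + 0.1×46.5 = 51.693%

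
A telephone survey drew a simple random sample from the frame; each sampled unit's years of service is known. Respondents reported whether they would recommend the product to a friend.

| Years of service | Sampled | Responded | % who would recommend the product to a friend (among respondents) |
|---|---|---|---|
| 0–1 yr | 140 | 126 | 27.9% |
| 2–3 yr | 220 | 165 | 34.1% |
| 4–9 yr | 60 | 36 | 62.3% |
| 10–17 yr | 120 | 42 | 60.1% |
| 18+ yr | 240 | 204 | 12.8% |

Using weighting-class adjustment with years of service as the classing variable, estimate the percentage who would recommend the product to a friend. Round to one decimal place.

32.6%

Response rates by class: 0–1 yr 126/140 = 90%, 2–3 yr 165/220 = 75%, 4–9 yr 36/60 = 60%, 10–17 yr 42/120 = 35%, 18+ yr 204/240 = 85%.
Each respondent's weight = sampled/responded in their class; summing within a class gives n_sampled, so:
  0–1 yr: 140 × 27.9 = 3906
  2–3 yr: 220 × 34.1 = 7502
  4–9 yr: 60 × 62.3 = 3738
  10–17 yr: 120 × 60.1 = 7212
  18+ yr: 240 × 12.8 = 3072
Adjusted estimate = 25,430 / 780 = 32.6026 → 32.6%.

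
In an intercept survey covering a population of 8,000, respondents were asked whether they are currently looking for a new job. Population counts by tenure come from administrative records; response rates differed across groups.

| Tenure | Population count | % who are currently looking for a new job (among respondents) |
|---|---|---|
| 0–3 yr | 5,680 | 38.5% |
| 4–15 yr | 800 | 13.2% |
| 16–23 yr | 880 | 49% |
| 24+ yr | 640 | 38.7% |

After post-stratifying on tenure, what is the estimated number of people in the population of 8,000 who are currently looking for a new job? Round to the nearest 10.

2,970

Apply each group's respondent rate to its population count:
  0–3 yr: 5,680 × 38.5% = 2186.8
  4–15 yr: 800 × 13.2% = 105.6
  16–23 yr: 880 × 49% = 431.2
  24+ yr: 640 × 38.7% = 247.68
Estimated total = 2971.28 → 2,970.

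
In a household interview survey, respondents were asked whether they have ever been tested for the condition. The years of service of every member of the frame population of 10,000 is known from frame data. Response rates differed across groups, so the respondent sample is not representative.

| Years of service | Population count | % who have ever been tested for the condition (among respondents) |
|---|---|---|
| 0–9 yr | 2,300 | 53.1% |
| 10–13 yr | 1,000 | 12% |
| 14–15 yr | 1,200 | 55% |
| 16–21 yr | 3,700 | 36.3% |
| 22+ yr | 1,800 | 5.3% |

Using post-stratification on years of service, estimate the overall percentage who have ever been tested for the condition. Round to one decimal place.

34.4%

Each cell contributes population-share × respondent value:
  0–9 yr: (2,300/10,000) × 53.1 = 12.213
  10–13 yr: (1,000/10,000) × 12 = 1.2
  14–15 yr: (1,200/10,000) × 55 = 6.6
  16–21 yr: (3,700/10,000) × 36.3 = 13.431
  22+ yr: (1,800/10,000) × 5.3 = 0.954
Post-stratified estimate = 34.398 → 34.4%.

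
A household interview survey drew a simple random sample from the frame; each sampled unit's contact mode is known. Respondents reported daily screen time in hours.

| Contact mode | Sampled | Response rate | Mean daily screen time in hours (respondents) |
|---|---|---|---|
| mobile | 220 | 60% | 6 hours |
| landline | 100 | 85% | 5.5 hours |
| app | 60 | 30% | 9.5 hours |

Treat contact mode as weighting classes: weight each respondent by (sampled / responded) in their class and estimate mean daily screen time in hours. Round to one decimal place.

Weighting each respondent by the inverse class response rate inflates each class back to its sampled size, so the class weight is n_sampled:
  mobile: 220 × 6 = 1320
  landline: 100 × 5.5 = 550
  app: 60 × 9.5 = 570
Adjusted estimate = 2440 / 380 = 6.42105 → 6.4.

6.4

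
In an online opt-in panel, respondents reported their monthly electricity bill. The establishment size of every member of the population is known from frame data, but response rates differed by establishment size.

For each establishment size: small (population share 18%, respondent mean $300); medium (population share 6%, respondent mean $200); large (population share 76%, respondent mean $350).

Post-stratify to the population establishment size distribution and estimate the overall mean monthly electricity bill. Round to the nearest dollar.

Reweight to the known establishment size distribution:
  small: 0.18 × 300 = 54
  medium: 0.06 × 200 = 12
  large: 0.76 × 350 = 266
Post-stratified estimate = 332 → $332.

$332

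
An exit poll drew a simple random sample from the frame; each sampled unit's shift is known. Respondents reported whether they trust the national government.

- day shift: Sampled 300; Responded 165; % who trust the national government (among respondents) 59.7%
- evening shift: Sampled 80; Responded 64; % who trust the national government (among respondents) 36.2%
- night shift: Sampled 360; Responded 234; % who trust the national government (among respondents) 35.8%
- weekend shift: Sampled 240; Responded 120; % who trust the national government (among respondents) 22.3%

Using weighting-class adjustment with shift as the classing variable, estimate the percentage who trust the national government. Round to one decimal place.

39.8%

Response rates by class: day shift 165/300 = 55%, evening shift 64/80 = 80%, night shift 234/360 = 65%, weekend shift 120/240 = 50%.
With weight = n_sampled/n_responded per class, the weighted class total is n_sampled:
  day shift: 300 × 59.7 = 17,910
  evening shift: 80 × 36.2 = 2896
  night shift: 360 × 35.8 = 12888
  weekend shift: 240 × 22.3 = 5352
Adjusted estimate = 39,046 / 980 = 39.8429 → 39.8%.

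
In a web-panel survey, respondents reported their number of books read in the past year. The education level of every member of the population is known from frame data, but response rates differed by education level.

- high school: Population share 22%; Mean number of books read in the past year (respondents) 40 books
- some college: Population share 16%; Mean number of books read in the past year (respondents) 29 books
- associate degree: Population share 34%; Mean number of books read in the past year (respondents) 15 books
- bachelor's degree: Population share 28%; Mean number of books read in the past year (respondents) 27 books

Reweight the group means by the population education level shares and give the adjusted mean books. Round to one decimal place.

26.1

Reweight to the known education level distribution:
  high school: 0.22 × 40 = 8.8
  some college: 0.16 × 29 = 4.64
  associate degree: 0.34 × 15 = 5.1
  bachelor's degree: 0.28 × 27 = 7.56
Post-stratified estimate = 26.1 → 26.1.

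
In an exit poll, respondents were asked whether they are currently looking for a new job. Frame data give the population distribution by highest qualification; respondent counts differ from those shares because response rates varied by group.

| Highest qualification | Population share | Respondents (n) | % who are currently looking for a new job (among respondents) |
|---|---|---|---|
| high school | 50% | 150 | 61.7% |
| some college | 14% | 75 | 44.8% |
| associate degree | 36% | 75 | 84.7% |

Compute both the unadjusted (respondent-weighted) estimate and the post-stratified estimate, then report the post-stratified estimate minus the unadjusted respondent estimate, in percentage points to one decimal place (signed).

+4.4 percentage points

Naive respondent-only estimate (weights = respondent counts):
  (150/300)×61.7 + (75/300)×44.8 + (75/300)×84.7 = 63.225%
Post-stratified estimate weights by population shares:
  0.5×61.7 + 0.14×44.8 + 0.36×84.7 = 67.614%
Difference = 67.614 − 63.225 = 4.389 pp.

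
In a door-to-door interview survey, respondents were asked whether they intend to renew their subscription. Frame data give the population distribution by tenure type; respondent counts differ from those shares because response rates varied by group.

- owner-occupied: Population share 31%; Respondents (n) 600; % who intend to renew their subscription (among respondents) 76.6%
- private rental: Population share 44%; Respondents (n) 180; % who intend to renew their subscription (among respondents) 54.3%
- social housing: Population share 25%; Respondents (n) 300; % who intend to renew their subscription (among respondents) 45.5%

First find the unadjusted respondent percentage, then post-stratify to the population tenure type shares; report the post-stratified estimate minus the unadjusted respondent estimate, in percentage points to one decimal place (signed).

Naive respondent-only estimate (weights = respondent counts):
  (600/1080)×76.6 + (180/1080)×54.3 + (300/1080)×45.5 = 64.2444%
Post-stratified estimate weights by population shares:
  0.31×76.6 + 0.44×54.3 + 0.25×45.5 = 59.013%
Difference = 59.013 − 64.2444 = -5.2314 pp.

-5.2 percentage points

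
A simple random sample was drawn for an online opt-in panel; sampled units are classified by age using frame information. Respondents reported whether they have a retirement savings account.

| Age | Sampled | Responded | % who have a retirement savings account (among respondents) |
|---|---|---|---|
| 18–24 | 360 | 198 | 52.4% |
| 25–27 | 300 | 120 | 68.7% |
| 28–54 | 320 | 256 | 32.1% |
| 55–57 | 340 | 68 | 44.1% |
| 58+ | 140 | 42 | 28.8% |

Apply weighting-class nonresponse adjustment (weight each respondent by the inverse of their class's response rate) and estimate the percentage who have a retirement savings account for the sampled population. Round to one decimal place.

47.1%

Class response rates: 18–24 198/360 = 55%, 25–27 120/300 = 40%, 28–54 256/320 = 80%, 55–57 68/340 = 20%, 58+ 42/140 = 30%.
Weighting each respondent by the inverse class response rate inflates each class back to its sampled size, so the class weight is n_sampled:
  18–24: 360 × 52.4 = 18,864
  25–27: 300 × 68.7 = 20,610
  28–54: 320 × 32.1 = 10,272
  55–57: 340 × 44.1 = 14,994
  58+: 140 × 28.8 = 4032
Adjusted estimate = 68,772 / 1,460 = 47.1041 → 47.1%.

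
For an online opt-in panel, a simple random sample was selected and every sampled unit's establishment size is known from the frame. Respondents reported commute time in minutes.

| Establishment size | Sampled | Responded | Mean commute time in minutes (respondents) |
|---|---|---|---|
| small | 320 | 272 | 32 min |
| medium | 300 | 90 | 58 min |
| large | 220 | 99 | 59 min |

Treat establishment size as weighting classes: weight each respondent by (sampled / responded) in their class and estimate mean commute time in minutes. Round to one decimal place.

Response rates by class: small 272/320 = 85%, medium 90/300 = 30%, large 99/220 = 45%.
Inverse-response-rate weighting restores each class to its sampled count, so class totals weight by n_sampled:
  small: 320 × 32 = 10,240
  medium: 300 × 58 = 17,400
  large: 220 × 59 = 12,980
Adjusted estimate = 40,620 / 840 = 48.3571 → 48.4.

48.4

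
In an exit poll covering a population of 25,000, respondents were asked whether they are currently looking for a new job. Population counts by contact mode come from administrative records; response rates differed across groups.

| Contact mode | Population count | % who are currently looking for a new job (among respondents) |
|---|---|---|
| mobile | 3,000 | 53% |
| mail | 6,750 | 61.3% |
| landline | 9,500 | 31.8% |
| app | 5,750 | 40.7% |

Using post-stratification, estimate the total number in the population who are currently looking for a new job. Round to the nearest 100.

Apply each group's respondent rate to its population count:
  mobile: 3,000 × 53% = 1590
  mail: 6,750 × 61.3% = 4137.75
  landline: 9,500 × 31.8% = 3021
  app: 5,750 × 40.7% = 2340.25
Estimated total = 11,089 → 11,100.

11,100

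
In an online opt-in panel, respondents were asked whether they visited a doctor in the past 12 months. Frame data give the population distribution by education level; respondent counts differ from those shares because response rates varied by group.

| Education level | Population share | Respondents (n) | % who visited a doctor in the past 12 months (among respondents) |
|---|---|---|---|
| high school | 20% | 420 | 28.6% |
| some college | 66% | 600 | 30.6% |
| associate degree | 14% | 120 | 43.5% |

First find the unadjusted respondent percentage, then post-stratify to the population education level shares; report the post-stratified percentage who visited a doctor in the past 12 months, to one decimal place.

32.0%

Unadjusted (pooled respondent) estimate weights by respondent counts:
  (420/1140)×28.6 + (600/1140)×30.6 + (120/1140)×43.5 = 31.2211%
Post-stratifying to population shares instead:
  0.2×28.6 + 0.66×30.6 + 0.14×43.5 = 32.006%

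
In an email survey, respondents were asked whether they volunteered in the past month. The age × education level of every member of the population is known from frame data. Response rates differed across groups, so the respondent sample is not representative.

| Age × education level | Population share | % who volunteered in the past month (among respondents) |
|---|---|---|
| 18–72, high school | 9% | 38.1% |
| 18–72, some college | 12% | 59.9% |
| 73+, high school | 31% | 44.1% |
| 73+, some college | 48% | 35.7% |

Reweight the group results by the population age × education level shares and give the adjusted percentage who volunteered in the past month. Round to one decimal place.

Weight each group's respondent value by its population share:
  18–72, high school: 0.09 × 38.1 = 3.429
  18–72, some college: 0.12 × 59.9 = 7.188
  73+, high school: 0.31 × 44.1 = 13.671
  73+, some college: 0.48 × 35.7 = 17.136
Post-stratified estimate = 41.424 → 41.4%.

41.4%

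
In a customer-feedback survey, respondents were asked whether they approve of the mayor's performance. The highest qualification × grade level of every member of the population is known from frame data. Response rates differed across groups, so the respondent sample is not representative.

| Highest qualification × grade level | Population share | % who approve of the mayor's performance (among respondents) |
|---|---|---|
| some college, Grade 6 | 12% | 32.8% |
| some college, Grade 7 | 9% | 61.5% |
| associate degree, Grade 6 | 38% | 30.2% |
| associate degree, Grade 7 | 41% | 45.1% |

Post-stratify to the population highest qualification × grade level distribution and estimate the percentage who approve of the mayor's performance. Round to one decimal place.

Post-stratification weights by population share, not respondent share:
  some college, Grade 6: 0.12 × 32.8 = 3.936
  some college, Grade 7: 0.09 × 61.5 = 5.535
  associate degree, Grade 6: 0.38 × 30.2 = 11.476
  associate degree, Grade 7: 0.41 × 45.1 = 18.491
Post-stratified estimate = 39.438 → 39.4%.

39.4%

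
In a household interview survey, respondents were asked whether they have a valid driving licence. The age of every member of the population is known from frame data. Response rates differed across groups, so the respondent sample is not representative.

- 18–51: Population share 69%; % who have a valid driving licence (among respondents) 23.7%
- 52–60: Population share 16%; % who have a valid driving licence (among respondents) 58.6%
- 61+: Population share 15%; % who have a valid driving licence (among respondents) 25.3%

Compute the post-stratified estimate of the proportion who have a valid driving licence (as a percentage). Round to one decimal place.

29.5%

Reweight to the known age distribution:
  18–51: 0.69 × 23.7 = 16.353
  52–60: 0.16 × 58.6 = 9.376
  61+: 0.15 × 25.3 = 3.795
Post-stratified estimate = 29.524 → 29.5%.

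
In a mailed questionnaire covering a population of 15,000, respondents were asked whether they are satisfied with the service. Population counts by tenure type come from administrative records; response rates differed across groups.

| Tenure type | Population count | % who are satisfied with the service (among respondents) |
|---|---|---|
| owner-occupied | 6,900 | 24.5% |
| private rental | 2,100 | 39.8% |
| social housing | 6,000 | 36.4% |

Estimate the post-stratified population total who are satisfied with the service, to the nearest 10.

Each cell contributes its population count × the respondent rate:
  owner-occupied: 6,900 × 24.5% = 1690.5
  private rental: 2,100 × 39.8% = 835.8
  social housing: 6,000 × 36.4% = 2184
Estimated total = 4710.3 → 4,710.

4,710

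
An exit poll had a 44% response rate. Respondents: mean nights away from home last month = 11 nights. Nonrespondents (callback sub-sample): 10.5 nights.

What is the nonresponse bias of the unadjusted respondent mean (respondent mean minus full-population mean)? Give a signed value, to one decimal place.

+0.3

Nonresponse fraction = 1 − 0.44 = 0.56.
Bias = (nonresponse fraction) × (respondent mean − nonrespondent mean)
     = 0.56 × (11 − 10.5) = 0.56 × 0.5 = 0.28.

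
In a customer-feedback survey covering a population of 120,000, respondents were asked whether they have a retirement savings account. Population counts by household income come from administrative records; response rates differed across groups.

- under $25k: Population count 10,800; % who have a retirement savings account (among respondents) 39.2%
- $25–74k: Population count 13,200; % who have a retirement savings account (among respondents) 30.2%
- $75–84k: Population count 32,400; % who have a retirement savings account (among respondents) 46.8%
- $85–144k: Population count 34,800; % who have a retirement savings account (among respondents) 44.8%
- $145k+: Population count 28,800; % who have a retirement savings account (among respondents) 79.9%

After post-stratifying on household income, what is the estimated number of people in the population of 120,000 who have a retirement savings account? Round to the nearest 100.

Apply each group's respondent rate to its population count:
  under $25k: 10,800 × 39.2% = 4233.6
  $25–74k: 13,200 × 30.2% = 3986.4
  $75–84k: 32,400 × 46.8% = 15163.2
  $85–144k: 34,800 × 44.8% = 15590.4
  $145k+: 28,800 × 79.9% = 23011.2
Estimated total = 61984.8 → 62,000.

62,000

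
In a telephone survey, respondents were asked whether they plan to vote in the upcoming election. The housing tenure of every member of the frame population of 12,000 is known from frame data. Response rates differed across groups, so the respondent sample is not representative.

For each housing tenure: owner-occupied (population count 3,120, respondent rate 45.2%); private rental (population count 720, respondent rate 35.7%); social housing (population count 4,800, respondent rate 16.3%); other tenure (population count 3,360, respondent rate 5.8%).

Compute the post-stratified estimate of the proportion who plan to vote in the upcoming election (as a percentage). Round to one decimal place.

Reweight to the known housing tenure distribution:
  owner-occupied: (3,120/12,000) × 45.2 = 11.752
  private rental: (720/12,000) × 35.7 = 2.142
  social housing: (4,800/12,000) × 16.3 = 6.52
  other tenure: (3,360/12,000) × 5.8 = 1.624
Post-stratified estimate = 22.038 → 22.0%.

22.0%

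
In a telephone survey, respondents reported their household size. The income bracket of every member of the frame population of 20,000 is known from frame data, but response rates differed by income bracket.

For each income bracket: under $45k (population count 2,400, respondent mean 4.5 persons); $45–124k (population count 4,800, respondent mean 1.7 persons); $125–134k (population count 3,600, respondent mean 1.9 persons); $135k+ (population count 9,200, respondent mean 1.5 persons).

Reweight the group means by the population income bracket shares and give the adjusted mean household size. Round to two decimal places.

Post-stratification weights by population share, not respondent share:
  under $45k: (2,400/20,000) × 4.5 = 0.54
  $45–124k: (4,800/20,000) × 1.7 = 0.408
  $125–134k: (3,600/20,000) × 1.9 = 0.342
  $135k+: (9,200/20,000) × 1.5 = 0.69
Post-stratified estimate = 1.98 → 1.98.

1.98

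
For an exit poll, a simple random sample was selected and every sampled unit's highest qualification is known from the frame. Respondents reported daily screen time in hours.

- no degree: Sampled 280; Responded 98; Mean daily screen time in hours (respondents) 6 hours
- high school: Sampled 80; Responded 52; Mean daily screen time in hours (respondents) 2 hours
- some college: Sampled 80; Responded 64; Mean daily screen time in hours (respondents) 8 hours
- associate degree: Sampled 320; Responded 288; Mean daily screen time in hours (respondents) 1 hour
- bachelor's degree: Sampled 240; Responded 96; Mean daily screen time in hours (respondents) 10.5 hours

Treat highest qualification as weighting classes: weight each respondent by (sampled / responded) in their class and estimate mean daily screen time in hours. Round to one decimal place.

Class response rates: no degree 98/280 = 35%, high school 52/80 = 65%, some college 64/80 = 80%, associate degree 288/320 = 90%, bachelor's degree 96/240 = 40%.
Inverse-response-rate weighting restores each class to its sampled count, so class totals weight by n_sampled:
  no degree: 280 × 6 = 1680
  high school: 80 × 2 = 160
  some college: 80 × 8 = 640
  associate degree: 320 × 1 = 320
  bachelor's degree: 240 × 10.5 = 2520
Adjusted estimate = 5320 / 1,000 = 5.32 → 5.3.

5.3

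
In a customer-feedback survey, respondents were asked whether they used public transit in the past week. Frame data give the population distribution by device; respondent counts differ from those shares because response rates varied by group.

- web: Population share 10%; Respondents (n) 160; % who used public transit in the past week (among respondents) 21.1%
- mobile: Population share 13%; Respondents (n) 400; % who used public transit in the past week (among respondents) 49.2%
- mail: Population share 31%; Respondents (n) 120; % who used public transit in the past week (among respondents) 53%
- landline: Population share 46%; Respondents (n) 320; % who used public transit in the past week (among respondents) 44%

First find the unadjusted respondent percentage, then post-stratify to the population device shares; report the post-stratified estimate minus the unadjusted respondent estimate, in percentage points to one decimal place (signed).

+1.7 percentage points

Unadjusted (pooled respondent) estimate weights by respondent counts:
  (160/1000)×21.1 + (400/1000)×49.2 + (120/1000)×53 + (320/1000)×44 = 43.496%
Post-stratified estimate weights by population shares:
  0.1×21.1 + 0.13×49.2 + 0.31×53 + 0.46×44 = 45.176%
Difference = 45.176 − 43.496 = 1.68 pp.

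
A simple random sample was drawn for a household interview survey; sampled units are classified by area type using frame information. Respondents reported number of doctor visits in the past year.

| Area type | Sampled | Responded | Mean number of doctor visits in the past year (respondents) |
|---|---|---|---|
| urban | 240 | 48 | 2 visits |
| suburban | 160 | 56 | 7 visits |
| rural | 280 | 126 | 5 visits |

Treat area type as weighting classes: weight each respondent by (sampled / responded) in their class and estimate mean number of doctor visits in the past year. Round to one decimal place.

Response rates by class: urban 48/240 = 20%, suburban 56/160 = 35%, rural 126/280 = 45%.
Inverse-response-rate weighting restores each class to its sampled count, so class totals weight by n_sampled:
  urban: 240 × 2 = 480
  suburban: 160 × 7 = 1120
  rural: 280 × 5 = 1400
Adjusted estimate = 3000 / 680 = 4.41176 → 4.4.

4.4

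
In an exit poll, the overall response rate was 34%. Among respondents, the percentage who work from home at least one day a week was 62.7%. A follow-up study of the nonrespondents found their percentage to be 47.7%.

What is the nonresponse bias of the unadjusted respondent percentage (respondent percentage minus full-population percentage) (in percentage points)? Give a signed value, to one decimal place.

Nonresponse fraction = 1 − 0.34 = 0.66.
Bias = (nonresponse fraction) × (respondent percentage − nonrespondent percentage)
     = 0.66 × (62.7 − 47.7) = 0.66 × 15 = 9.9.

+9.9 percentage points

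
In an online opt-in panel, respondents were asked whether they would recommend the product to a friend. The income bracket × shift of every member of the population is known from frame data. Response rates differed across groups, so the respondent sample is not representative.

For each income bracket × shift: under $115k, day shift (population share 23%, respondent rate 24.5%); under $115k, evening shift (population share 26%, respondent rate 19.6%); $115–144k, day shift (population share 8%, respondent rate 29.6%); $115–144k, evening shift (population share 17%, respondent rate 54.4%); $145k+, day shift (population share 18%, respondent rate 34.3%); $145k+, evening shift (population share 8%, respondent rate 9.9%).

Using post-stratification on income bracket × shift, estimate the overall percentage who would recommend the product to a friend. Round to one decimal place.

Post-stratification weights by population share, not respondent share:
  under $115k, day shift: 0.23 × 24.5 = 5.635
  under $115k, evening shift: 0.26 × 19.6 = 5.096
  $115–144k, day shift: 0.08 × 29.6 = 2.368
  $115–144k, evening shift: 0.17 × 54.4 = 9.248
  $145k+, day shift: 0.18 × 34.3 = 6.174
  $145k+, evening shift: 0.08 × 9.9 = 0.792
Post-stratified estimate = 29.313 → 29.3%.

29.3%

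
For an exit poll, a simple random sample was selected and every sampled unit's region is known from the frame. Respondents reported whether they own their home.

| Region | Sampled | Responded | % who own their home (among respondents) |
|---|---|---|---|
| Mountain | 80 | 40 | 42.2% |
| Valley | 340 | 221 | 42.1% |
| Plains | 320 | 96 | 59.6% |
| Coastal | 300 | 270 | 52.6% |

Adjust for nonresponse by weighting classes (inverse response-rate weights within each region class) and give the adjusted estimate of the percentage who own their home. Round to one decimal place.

50.5%

Response rates by class: Mountain 40/80 = 50%, Valley 221/340 = 65%, Plains 96/320 = 30%, Coastal 270/300 = 90%.
With weight = n_sampled/n_responded per class, the weighted class total is n_sampled:
  Mountain: 80 × 42.2 = 3376
  Valley: 340 × 42.1 = 14,314
  Plains: 320 × 59.6 = 19,072
  Coastal: 300 × 52.6 = 15,780
Adjusted estimate = 52,542 / 1,040 = 50.5212 → 50.5%.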